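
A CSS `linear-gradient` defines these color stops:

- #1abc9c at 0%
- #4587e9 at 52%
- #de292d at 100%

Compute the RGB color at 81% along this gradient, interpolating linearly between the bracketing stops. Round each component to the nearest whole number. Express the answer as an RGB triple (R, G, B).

81% lies between the 52% and 100% stops, so the local fraction is t = (81 − 52)/(100 − 52) = 29/48 ≈ 0.6042.
#4587e9 → (69, 135, 233); #de292d → (222, 41, 45).
R = 69 + 0.6042 × (222 − 69) = 161.443 → 161
G = 135 + 0.6042 × (41 − 135) = 78.205 → 78
B = 233 + 0.6042 × (45 − 233) = 119.41 → 119

(161, 78, 119)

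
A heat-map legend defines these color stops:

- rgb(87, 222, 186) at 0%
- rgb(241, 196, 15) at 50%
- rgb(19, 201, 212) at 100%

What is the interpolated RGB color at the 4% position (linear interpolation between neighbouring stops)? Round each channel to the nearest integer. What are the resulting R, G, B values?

(99, 220, 172)

4% lies between the 0% and 50% stops, so the local fraction is t = (4 − 0)/(50 − 0) = 4/50 ≈ 0.08.
R = 87 + 0.08 × (241 − 87) = 99.32 → 99
G = 222 + 0.08 × (196 − 222) = 219.92 → 220
B = 186 + 0.08 × (15 − 186) = 172.32 → 172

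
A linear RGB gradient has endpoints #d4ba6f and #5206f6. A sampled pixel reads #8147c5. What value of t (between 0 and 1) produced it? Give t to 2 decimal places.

Invert the lerp on the G channel (largest span, 180): t = (71 − 186) / (6 − 186) = -115/-180 = 0.63889.
Check on R: (129 − 212)/(82 − 212) = 0.6385 ✓

0.64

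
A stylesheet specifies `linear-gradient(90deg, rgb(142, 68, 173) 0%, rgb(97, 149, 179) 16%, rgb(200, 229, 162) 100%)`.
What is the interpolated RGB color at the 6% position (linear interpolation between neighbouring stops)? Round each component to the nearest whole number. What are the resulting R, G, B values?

(125, 98, 175)

6% lies between the 0% and 16% stops, so the local fraction is t = (6 − 0)/(16 − 0) = 6/16 ≈ 0.375.
R = 142 + 0.375 × (97 − 142) = 125.125 → 125
G = 68 + 0.375 × (149 − 68) = 98.375 → 98
B = 173 + 0.375 × (179 − 173) = 175.25 → 175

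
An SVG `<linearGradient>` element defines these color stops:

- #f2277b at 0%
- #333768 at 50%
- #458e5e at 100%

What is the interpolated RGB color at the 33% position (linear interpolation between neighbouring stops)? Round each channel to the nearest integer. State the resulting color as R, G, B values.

(116, 50, 110)

33% lies between the 0% and 50% stops, so the local fraction is t = (33 − 0)/(50 − 0) = 33/50 ≈ 0.66.
#f2277b → (242, 39, 123); #333768 → (51, 55, 104).
R = 242 + 0.66 × (51 − 242) = 115.94 → 116
G = 39 + 0.66 × (55 − 39) = 49.56 → 50
B = 123 + 0.66 × (104 − 123) = 110.46 → 110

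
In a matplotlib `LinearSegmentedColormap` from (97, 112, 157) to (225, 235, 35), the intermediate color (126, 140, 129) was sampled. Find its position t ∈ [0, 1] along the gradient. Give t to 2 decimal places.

Invert the lerp on the R channel (largest span, 128): t = (126 − 97) / (225 − 97) = 29/128 = 0.22656.
Check on G: (140 − 112)/(235 − 112) = 0.2276 ✓

0.23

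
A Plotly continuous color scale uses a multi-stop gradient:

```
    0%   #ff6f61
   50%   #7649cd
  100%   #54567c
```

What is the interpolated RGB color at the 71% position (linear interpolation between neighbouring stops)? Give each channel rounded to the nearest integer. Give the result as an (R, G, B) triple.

(104, 78, 171)

71% lies between the 50% and 100% stops, so the local fraction is t = (71 − 50)/(100 − 50) = 21/50 ≈ 0.42.
#7649cd → (118, 73, 205); #54567c → (84, 86, 124).
R = 118 + 0.42 × (84 − 118) = 103.72 → 104
G = 73 + 0.42 × (86 − 73) = 78.46 → 78
B = 205 + 0.42 × (124 − 205) = 170.98 → 171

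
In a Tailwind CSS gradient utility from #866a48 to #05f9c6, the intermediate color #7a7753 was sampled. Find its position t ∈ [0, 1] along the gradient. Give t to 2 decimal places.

Invert the lerp on the G channel (largest span, 143): t = (119 − 106) / (249 − 106) = 13/143 = 0.090909.
Check on R: (122 − 134)/(5 − 134) = 0.09302 ✓

0.09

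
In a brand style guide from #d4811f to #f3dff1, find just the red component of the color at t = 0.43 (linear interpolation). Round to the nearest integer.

R₁ = 212 (from #d4811f), R₂ = 243 (from #f3dff1).
R = 212 + 0.43 × (243 − 212) = 225.33 → 225

225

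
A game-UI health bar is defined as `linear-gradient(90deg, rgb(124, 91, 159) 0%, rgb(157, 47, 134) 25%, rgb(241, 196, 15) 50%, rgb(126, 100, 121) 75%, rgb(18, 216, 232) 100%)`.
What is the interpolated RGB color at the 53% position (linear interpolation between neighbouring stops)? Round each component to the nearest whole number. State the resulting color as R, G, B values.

53% lies between the 50% and 75% stops, so the local fraction is t = (53 − 50)/(75 − 50) = 3/25 ≈ 0.12.
R = 241 + 0.12 × (126 − 241) = 227.2 → 227
G = 196 + 0.12 × (100 − 196) = 184.48 → 184
B = 15 + 0.12 × (121 − 15) = 27.72 → 28

(227, 184, 28)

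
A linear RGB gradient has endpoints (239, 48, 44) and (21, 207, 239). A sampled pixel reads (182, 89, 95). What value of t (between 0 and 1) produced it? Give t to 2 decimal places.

Invert the lerp on the R channel (largest span, 218): t = (182 − 239) / (21 − 239) = -57/-218 = 0.26147.
Check on G: (89 − 48)/(207 − 48) = 0.2579 ✓

0.26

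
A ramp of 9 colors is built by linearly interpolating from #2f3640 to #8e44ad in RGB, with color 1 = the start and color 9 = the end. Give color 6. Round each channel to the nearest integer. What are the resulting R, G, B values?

(106, 63, 132)

With 9 swatches and endpoints inclusive, swatch 6 sits at t = (6 − 1)/(9 − 1) = 5/8 ≈ 0.625.
#2f3640 → (47, 54, 64); #8e44ad → (142, 68, 173).
R = 47 + 0.625 × (142 − 47) = 106.375 → 106
G = 54 + 0.625 × (68 − 54) = 62.75 → 63
B = 64 + 0.625 × (173 − 64) = 132.125 → 132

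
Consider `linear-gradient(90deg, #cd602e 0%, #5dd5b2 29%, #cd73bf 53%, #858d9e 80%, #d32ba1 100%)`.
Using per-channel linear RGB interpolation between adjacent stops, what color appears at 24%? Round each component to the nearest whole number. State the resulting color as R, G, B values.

(112, 193, 155)

24% lies between the 0% and 29% stops, so the local fraction is t = (24 − 0)/(29 − 0) = 24/29 ≈ 0.8276.
#cd602e → (205, 96, 46); #5dd5b2 → (93, 213, 178).
R = 205 + 0.8276 × (93 − 205) = 112.309 → 112
G = 96 + 0.8276 × (213 − 96) = 192.829 → 193
B = 46 + 0.8276 × (178 − 46) = 155.243 → 155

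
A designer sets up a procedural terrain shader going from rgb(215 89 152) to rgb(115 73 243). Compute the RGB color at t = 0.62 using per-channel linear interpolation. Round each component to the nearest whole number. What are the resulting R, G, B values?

R = 215 + 0.62 × (115 − 215) = 215 + 0.62 × -100 = 153 → 153
G = 89 + 0.62 × (73 − 89) = 89 + 0.62 × -16 = 79.08 → 79
B = 152 + 0.62 × (243 − 152) = 152 + 0.62 × 91 = 208.42 → 208
So the blended color is (153, 79, 208), about #994fd0.

(153, 79, 208)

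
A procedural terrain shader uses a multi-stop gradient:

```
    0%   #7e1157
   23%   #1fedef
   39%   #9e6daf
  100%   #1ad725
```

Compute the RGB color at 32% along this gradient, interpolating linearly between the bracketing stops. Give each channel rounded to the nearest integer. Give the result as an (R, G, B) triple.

(102, 165, 203)

32% lies between the 23% and 39% stops, so the local fraction is t = (32 − 23)/(39 − 23) = 9/16 ≈ 0.5625.
#1fedef → (31, 237, 239); #9e6daf → (158, 109, 175).
R = 31 + 0.5625 × (158 − 31) = 102.438 → 102
G = 237 + 0.5625 × (109 − 237) = 165 → 165
B = 239 + 0.5625 × (175 − 239) = 203 → 203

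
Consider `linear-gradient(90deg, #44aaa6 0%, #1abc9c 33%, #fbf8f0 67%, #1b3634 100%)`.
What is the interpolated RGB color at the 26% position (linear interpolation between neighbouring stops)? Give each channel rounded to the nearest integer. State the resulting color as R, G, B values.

(35, 184, 158)

26% lies between the 0% and 33% stops, so the local fraction is t = (26 − 0)/(33 − 0) = 26/33 ≈ 0.7879.
#44aaa6 → (68, 170, 166); #1abc9c → (26, 188, 156).
R = 68 + 0.7879 × (26 − 68) = 34.908 → 35
G = 170 + 0.7879 × (188 − 170) = 184.182 → 184
B = 166 + 0.7879 × (156 − 166) = 158.121 → 158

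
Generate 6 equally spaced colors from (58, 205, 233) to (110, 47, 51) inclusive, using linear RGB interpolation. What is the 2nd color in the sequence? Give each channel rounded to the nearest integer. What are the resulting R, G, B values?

(68, 173, 197)

With 6 swatches and endpoints inclusive, swatch 2 sits at t = (2 − 1)/(6 − 1) = 1/5 ≈ 0.2.
R = 58 + 0.2 × (110 − 58) = 68.4 → 68
G = 205 + 0.2 × (47 − 205) = 173.4 → 173
B = 233 + 0.2 × (51 − 233) = 196.6 → 197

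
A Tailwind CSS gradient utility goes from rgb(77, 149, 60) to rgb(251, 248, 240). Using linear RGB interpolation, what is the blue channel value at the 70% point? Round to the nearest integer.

B = 60 + 0.7 × (240 − 60) = 186 → 186

186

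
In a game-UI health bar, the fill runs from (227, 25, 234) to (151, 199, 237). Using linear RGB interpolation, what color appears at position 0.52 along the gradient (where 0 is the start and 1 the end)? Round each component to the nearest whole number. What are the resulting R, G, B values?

R = 227 + 0.52 × (151 − 227) = 227 + 0.52 × -76 = 187.48 → 187
G = 25 + 0.52 × (199 − 25) = 25 + 0.52 × 174 = 115.48 → 115
B = 234 + 0.52 × (237 − 234) = 234 + 0.52 × 3 = 235.56 → 236
So the blended color is (187, 115, 236), about #bb73ec.

(187, 115, 236)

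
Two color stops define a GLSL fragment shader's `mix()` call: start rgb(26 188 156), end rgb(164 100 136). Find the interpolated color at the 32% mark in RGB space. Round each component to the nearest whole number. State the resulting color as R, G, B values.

32% corresponds to t = 0.32.
R = 26 + 0.32 × (164 − 26) = 26 + 0.32 × 138 = 70.16 → 70
G = 188 + 0.32 × (100 − 188) = 188 + 0.32 × -88 = 159.84 → 160
B = 156 + 0.32 × (136 − 156) = 156 + 0.32 × -20 = 149.6 → 150

(70, 160, 150)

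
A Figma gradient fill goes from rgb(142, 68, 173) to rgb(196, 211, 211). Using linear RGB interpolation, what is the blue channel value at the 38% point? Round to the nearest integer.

187

B = 173 + 0.38 × (211 − 173) = 187.44 → 187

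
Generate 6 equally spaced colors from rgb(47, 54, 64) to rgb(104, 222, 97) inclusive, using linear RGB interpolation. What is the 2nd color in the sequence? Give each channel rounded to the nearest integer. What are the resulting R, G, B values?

With 6 swatches and endpoints inclusive, swatch 2 sits at t = (2 − 1)/(6 − 1) = 1/5 ≈ 0.2.
R = 47 + 0.2 × (104 − 47) = 58.4 → 58
G = 54 + 0.2 × (222 − 54) = 87.6 → 88
B = 64 + 0.2 × (97 − 64) = 70.6 → 71

(58, 88, 71)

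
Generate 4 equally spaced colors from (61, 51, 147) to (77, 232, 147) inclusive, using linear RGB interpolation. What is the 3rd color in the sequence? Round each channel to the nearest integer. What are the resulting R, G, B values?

(72, 172, 147)

With 4 swatches and endpoints inclusive, swatch 3 sits at t = (3 − 1)/(4 − 1) = 2/3 ≈ 0.6667.
R = 61 + 0.6667 × (77 − 61) = 71.667 → 72
G = 51 + 0.6667 × (232 − 51) = 171.673 → 172
B = 147 + 0.6667 × (147 − 147) = 147 → 147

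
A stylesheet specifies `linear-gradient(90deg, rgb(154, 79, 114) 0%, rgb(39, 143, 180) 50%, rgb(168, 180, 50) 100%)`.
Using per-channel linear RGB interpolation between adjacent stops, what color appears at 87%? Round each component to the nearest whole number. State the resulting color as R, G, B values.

87% lies between the 50% and 100% stops, so the local fraction is t = (87 − 50)/(100 − 50) = 37/50 ≈ 0.74.
R = 39 + 0.74 × (168 − 39) = 134.46 → 134
G = 143 + 0.74 × (180 − 143) = 170.38 → 170
B = 180 + 0.74 × (50 − 180) = 83.8 → 84

(134, 170, 84)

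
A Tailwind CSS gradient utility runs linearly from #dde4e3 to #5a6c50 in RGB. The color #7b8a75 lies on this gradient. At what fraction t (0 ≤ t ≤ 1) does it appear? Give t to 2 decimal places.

0.75

Invert the lerp on the B channel (largest span, 147): t = (117 − 227) / (80 − 227) = -110/-147 = 0.7483.
Check on R: (123 − 221)/(90 − 221) = 0.7481 ✓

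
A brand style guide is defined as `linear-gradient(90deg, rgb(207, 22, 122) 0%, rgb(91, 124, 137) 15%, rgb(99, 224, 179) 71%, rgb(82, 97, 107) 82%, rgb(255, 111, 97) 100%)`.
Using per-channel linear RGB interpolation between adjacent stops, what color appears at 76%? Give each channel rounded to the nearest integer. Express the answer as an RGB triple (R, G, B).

(91, 166, 146)

76% lies between the 71% and 82% stops, so the local fraction is t = (76 − 71)/(82 − 71) = 5/11 ≈ 0.4545.
R = 99 + 0.4545 × (82 − 99) = 91.273 → 91
G = 224 + 0.4545 × (97 − 224) = 166.279 → 166
B = 179 + 0.4545 × (107 − 179) = 146.276 → 146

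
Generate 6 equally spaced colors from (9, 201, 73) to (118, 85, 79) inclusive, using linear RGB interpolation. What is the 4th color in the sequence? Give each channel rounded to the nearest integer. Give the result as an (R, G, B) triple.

With 6 swatches and endpoints inclusive, swatch 4 sits at t = (4 − 1)/(6 − 1) = 3/5 ≈ 0.6.
R = 9 + 0.6 × (118 − 9) = 74.4 → 74
G = 201 + 0.6 × (85 − 201) = 131.4 → 131
B = 73 + 0.6 × (79 − 73) = 76.6 → 77

(74, 131, 77)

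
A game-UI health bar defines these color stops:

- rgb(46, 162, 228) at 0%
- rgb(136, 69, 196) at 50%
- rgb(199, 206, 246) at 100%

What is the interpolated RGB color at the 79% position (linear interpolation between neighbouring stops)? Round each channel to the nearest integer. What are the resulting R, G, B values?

79% lies between the 50% and 100% stops, so the local fraction is t = (79 − 50)/(100 − 50) = 29/50 ≈ 0.58.
R = 136 + 0.58 × (199 − 136) = 172.54 → 173
G = 69 + 0.58 × (206 − 69) = 148.46 → 148
B = 196 + 0.58 × (246 − 196) = 225 → 225

(173, 148, 225)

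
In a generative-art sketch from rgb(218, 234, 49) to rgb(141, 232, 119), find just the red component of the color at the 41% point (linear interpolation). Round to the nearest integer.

R = 218 + 0.41 × (141 − 218) = 186.43 → 186

186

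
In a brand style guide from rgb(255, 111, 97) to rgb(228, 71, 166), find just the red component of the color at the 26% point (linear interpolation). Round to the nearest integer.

248

R = 255 + 0.26 × (228 − 255) = 247.98 → 248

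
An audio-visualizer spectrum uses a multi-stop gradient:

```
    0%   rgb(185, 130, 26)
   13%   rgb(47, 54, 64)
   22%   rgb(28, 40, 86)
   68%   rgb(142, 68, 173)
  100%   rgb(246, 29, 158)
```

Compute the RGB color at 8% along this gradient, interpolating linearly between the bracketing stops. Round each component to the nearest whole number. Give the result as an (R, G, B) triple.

(100, 83, 49)

8% lies between the 0% and 13% stops, so the local fraction is t = (8 − 0)/(13 − 0) = 8/13 ≈ 0.6154.
R = 185 + 0.6154 × (47 − 185) = 100.075 → 100
G = 130 + 0.6154 × (54 − 130) = 83.23 → 83
B = 26 + 0.6154 × (64 − 26) = 49.385 → 49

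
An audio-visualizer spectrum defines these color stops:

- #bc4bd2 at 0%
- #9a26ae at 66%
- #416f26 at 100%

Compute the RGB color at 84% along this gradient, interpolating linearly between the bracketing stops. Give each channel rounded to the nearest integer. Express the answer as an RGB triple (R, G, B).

(107, 77, 102)

84% lies between the 66% and 100% stops, so the local fraction is t = (84 − 66)/(100 − 66) = 18/34 ≈ 0.5294.
#9a26ae → (154, 38, 174); #416f26 → (65, 111, 38).
R = 154 + 0.5294 × (65 − 154) = 106.883 → 107
G = 38 + 0.5294 × (111 − 38) = 76.646 → 77
B = 174 + 0.5294 × (38 − 174) = 102.002 → 102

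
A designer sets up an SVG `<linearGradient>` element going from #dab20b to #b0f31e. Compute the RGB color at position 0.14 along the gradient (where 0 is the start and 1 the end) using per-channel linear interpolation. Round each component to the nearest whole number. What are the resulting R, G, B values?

#dab20b → (218, 178, 11); #b0f31e → (176, 243, 30).
R = 218 + 0.14 × (176 − 218) = 218 + 0.14 × -42 = 212.12 → 212
G = 178 + 0.14 × (243 − 178) = 178 + 0.14 × 65 = 187.1 → 187
B = 11 + 0.14 × (30 − 11) = 11 + 0.14 × 19 = 13.66 → 14
So the blended color is (212, 187, 14), about #d4bb0e.

(212, 187, 14)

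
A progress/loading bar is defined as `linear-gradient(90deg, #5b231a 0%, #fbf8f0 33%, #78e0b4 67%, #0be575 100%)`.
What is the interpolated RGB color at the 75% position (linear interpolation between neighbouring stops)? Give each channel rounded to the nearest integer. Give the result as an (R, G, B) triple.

75% lies between the 67% and 100% stops, so the local fraction is t = (75 − 67)/(100 − 67) = 8/33 ≈ 0.2424.
#78e0b4 → (120, 224, 180); #0be575 → (11, 229, 117).
R = 120 + 0.2424 × (11 − 120) = 93.578 → 94
G = 224 + 0.2424 × (229 − 224) = 225.212 → 225
B = 180 + 0.2424 × (117 − 180) = 164.729 → 165

(94, 225, 165)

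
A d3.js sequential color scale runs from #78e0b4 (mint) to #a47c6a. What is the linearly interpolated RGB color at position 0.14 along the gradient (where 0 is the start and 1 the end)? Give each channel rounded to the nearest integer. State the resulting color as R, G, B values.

(126, 210, 170)

#78e0b4 → (120, 224, 180); #a47c6a → (164, 124, 106).
R = 120 + 0.14 × (164 − 120) = 120 + 0.14 × 44 = 126.16 → 126
G = 224 + 0.14 × (124 − 224) = 224 + 0.14 × -100 = 210 → 210
B = 180 + 0.14 × (106 − 180) = 180 + 0.14 × -74 = 169.64 → 170
So the blended color is (126, 210, 170), about #7ed2aa.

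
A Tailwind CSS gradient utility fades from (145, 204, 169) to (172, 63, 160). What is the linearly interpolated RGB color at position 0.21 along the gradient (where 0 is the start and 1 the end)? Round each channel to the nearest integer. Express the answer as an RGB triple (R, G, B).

R = 145 + 0.21 × (172 − 145) = 145 + 0.21 × 27 = 150.67 → 151
G = 204 + 0.21 × (63 − 204) = 204 + 0.21 × -141 = 174.39 → 174
B = 169 + 0.21 × (160 − 169) = 169 + 0.21 × -9 = 167.11 → 167

(151, 174, 167)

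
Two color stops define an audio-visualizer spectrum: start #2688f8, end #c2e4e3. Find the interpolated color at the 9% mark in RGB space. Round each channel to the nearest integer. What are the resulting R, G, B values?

(52, 144, 246)

#2688f8 → (38, 136, 248); #c2e4e3 → (194, 228, 227).
9% corresponds to t = 0.09.
R = 38 + 0.09 × (194 − 38) = 38 + 0.09 × 156 = 52.04 → 52
G = 136 + 0.09 × (228 − 136) = 136 + 0.09 × 92 = 144.28 → 144
B = 248 + 0.09 × (227 − 248) = 248 + 0.09 × -21 = 246.11 → 246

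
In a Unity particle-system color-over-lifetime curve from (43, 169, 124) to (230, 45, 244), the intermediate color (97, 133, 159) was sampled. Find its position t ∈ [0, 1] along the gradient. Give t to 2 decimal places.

0.29

Invert the lerp on the R channel (largest span, 187): t = (97 − 43) / (230 − 43) = 54/187 = 0.28877.
Check on G: (133 − 169)/(45 − 169) = 0.2903 ✓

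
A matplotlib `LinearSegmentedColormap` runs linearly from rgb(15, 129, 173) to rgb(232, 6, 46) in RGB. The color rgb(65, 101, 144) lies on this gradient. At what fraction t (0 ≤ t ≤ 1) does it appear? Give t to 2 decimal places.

0.23

Invert the lerp on the R channel (largest span, 217): t = (65 − 15) / (232 − 15) = 50/217 = 0.23041.
Check on G: (101 − 129)/(6 − 129) = 0.2276 ✓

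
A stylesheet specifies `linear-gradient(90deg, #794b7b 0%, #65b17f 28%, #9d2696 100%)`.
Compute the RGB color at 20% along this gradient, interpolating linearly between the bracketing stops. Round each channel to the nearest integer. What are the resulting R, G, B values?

20% lies between the 0% and 28% stops, so the local fraction is t = (20 − 0)/(28 − 0) = 20/28 ≈ 0.7143.
#794b7b → (121, 75, 123); #65b17f → (101, 177, 127).
R = 121 + 0.7143 × (101 − 121) = 106.714 → 107
G = 75 + 0.7143 × (177 − 75) = 147.859 → 148
B = 123 + 0.7143 × (127 − 123) = 125.857 → 126

(107, 148, 126)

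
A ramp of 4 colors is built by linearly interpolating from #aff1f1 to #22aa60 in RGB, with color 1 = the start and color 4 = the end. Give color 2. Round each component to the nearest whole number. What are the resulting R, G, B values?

(128, 217, 193)

With 4 swatches and endpoints inclusive, swatch 2 sits at t = (2 − 1)/(4 − 1) = 1/3 ≈ 0.3333.
#aff1f1 → (175, 241, 241); #22aa60 → (34, 170, 96).
R = 175 + 0.3333 × (34 − 175) = 128.005 → 128
G = 241 + 0.3333 × (170 − 241) = 217.336 → 217
B = 241 + 0.3333 × (96 − 241) = 192.672 → 193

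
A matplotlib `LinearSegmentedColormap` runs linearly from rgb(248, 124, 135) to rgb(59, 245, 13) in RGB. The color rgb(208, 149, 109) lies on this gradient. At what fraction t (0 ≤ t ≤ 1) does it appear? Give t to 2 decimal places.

0.21

Invert the lerp on the R channel (largest span, 189): t = (208 − 248) / (59 − 248) = -40/-189 = 0.21164.
Check on G: (149 − 124)/(245 − 124) = 0.2066 ✓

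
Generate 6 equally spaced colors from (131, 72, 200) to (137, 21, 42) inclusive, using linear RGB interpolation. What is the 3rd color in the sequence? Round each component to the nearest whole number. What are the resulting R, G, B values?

With 6 swatches and endpoints inclusive, swatch 3 sits at t = (3 − 1)/(6 − 1) = 2/5 ≈ 0.4.
R = 131 + 0.4 × (137 − 131) = 133.4 → 133
G = 72 + 0.4 × (21 − 72) = 51.6 → 52
B = 200 + 0.4 × (42 − 200) = 136.8 → 137

(133, 52, 137)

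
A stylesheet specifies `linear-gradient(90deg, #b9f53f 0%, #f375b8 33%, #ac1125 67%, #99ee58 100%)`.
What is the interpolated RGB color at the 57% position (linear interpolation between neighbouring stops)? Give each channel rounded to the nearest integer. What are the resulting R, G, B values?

57% lies between the 33% and 67% stops, so the local fraction is t = (57 − 33)/(67 − 33) = 24/34 ≈ 0.7059.
#f375b8 → (243, 117, 184); #ac1125 → (172, 17, 37).
R = 243 + 0.7059 × (172 − 243) = 192.881 → 193
G = 117 + 0.7059 × (17 − 117) = 46.41 → 46
B = 184 + 0.7059 × (37 − 184) = 80.233 → 80

(193, 46, 80)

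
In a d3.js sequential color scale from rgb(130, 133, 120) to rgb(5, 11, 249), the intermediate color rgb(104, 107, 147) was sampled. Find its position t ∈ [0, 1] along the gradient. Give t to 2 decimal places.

Invert the lerp on the B channel (largest span, 129): t = (147 − 120) / (249 − 120) = 27/129 = 0.2093.
Check on R: (104 − 130)/(5 − 130) = 0.208 ✓

0.21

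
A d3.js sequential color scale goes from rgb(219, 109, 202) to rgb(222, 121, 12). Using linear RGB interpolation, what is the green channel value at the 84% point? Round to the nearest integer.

G = 109 + 0.84 × (121 − 109) = 119.08 → 119

119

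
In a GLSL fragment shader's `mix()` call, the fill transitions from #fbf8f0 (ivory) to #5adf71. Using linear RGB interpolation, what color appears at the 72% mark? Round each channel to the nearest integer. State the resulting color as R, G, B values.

(135, 230, 149)

#fbf8f0 → (251, 248, 240); #5adf71 → (90, 223, 113).
72% corresponds to t = 0.72.
R = 251 + 0.72 × (90 − 251) = 251 + 0.72 × -161 = 135.08 → 135
G = 248 + 0.72 × (223 − 248) = 248 + 0.72 × -25 = 230 → 230
B = 240 + 0.72 × (113 − 240) = 240 + 0.72 × -127 = 148.56 → 149
So the blended color is (135, 230, 149), about #87e695.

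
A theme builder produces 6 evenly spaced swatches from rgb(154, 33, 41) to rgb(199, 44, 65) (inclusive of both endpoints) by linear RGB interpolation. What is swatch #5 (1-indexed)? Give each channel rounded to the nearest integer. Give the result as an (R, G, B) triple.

(190, 42, 60)

With 6 swatches and endpoints inclusive, swatch 5 sits at t = (5 − 1)/(6 − 1) = 4/5 ≈ 0.8.
R = 154 + 0.8 × (199 − 154) = 190 → 190
G = 33 + 0.8 × (44 − 33) = 41.8 → 42
B = 41 + 0.8 × (65 − 41) = 60.2 → 60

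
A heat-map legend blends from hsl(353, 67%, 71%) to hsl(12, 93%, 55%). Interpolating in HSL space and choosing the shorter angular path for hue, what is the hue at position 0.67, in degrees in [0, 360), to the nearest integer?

Hue: 12 − 353 = -341°, but |-341| > 180 so the shorter arc goes the other way: Δh = -341 + 360 = 19°.
H = 353 + 0.67 × (19) = 365.73 → 366 → 366 mod 360 = 6°

6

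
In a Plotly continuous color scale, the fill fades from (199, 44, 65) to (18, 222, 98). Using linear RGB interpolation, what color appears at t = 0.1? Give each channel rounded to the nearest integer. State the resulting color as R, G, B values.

R = 199 + 0.1 × (18 − 199) = 199 + 0.1 × -181 = 180.9 → 181
G = 44 + 0.1 × (222 − 44) = 44 + 0.1 × 178 = 61.8 → 62
B = 65 + 0.1 × (98 − 65) = 65 + 0.1 × 33 = 68.3 → 68
So the blended color is (181, 62, 68), about #b53e44.

(181, 62, 68)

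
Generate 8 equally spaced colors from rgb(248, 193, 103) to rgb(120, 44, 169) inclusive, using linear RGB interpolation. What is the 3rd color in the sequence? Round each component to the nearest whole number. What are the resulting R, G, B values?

(211, 150, 122)

With 8 swatches and endpoints inclusive, swatch 3 sits at t = (3 − 1)/(8 − 1) = 2/7 ≈ 0.2857.
R = 248 + 0.2857 × (120 − 248) = 211.43 → 211
G = 193 + 0.2857 × (44 − 193) = 150.431 → 150
B = 103 + 0.2857 × (169 − 103) = 121.856 → 122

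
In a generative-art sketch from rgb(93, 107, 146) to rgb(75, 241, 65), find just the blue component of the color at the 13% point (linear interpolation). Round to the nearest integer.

B = 146 + 0.13 × (65 − 146) = 135.47 → 135

135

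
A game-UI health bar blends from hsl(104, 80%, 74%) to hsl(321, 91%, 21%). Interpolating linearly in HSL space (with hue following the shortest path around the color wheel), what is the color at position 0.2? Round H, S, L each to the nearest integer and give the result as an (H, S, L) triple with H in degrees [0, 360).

(75, 82, 63)

Hue: 321 − 104 = 217°, but |217| > 180 so the shorter arc goes the other way: Δh = 217 − 360 = -143°.
H = 104 + 0.2 × (-143) = 75.4 → 75°
S = 80 + 0.2 × (91 − 80) = 82.2 → 82%
L = 74 + 0.2 × (21 − 74) = 63.4 → 63%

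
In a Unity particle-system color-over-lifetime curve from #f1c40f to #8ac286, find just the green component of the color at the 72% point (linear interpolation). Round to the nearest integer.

G₁ = 196 (from #f1c40f), G₂ = 194 (from #8ac286).
G = 196 + 0.72 × (194 − 196) = 194.56 → 195

195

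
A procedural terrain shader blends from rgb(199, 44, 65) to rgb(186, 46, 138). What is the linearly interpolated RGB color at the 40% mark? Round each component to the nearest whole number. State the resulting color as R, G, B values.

(194, 45, 94)

40% corresponds to t = 0.4.
R = 199 + 0.4 × (186 − 199) = 199 + 0.4 × -13 = 193.8 → 194
G = 44 + 0.4 × (46 − 44) = 44 + 0.4 × 2 = 44.8 → 45
B = 65 + 0.4 × (138 − 65) = 65 + 0.4 × 73 = 94.2 → 94
So the blended color is (194, 45, 94), about #c22d5e.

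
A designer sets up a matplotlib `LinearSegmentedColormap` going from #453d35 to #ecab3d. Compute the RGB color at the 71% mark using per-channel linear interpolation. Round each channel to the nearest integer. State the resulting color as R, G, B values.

(188, 139, 59)

#453d35 → (69, 61, 53); #ecab3d → (236, 171, 61).
71% corresponds to t = 0.71.
R = 69 + 0.71 × (236 − 69) = 69 + 0.71 × 167 = 187.57 → 188
G = 61 + 0.71 × (171 − 61) = 61 + 0.71 × 110 = 139.1 → 139
B = 53 + 0.71 × (61 − 53) = 53 + 0.71 × 8 = 58.68 → 59
So the blended color is (188, 139, 59), about #bc8b3b.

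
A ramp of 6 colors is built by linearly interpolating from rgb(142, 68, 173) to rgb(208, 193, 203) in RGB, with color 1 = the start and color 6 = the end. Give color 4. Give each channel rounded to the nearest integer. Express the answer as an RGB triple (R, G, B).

(182, 143, 191)

With 6 swatches and endpoints inclusive, swatch 4 sits at t = (4 − 1)/(6 − 1) = 3/5 ≈ 0.6.
R = 142 + 0.6 × (208 − 142) = 181.6 → 182
G = 68 + 0.6 × (193 − 68) = 143 → 143
B = 173 + 0.6 × (203 − 173) = 191 → 191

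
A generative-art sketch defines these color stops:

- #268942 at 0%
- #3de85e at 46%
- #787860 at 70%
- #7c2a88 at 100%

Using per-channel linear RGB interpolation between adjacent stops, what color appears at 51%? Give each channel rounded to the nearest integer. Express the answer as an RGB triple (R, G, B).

(73, 209, 94)

51% lies between the 46% and 70% stops, so the local fraction is t = (51 − 46)/(70 − 46) = 5/24 ≈ 0.2083.
#3de85e → (61, 232, 94); #787860 → (120, 120, 96).
R = 61 + 0.2083 × (120 − 61) = 73.29 → 73
G = 232 + 0.2083 × (120 − 232) = 208.67 → 209
B = 94 + 0.2083 × (96 − 94) = 94.417 → 94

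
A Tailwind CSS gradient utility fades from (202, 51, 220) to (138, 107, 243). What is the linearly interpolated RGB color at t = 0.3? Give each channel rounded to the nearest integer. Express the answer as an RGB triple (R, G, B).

R = 202 + 0.3 × (138 − 202) = 202 + 0.3 × -64 = 182.8 → 183
G = 51 + 0.3 × (107 − 51) = 51 + 0.3 × 56 = 67.8 → 68
B = 220 + 0.3 × (243 − 220) = 220 + 0.3 × 23 = 226.9 → 227

(183, 68, 227)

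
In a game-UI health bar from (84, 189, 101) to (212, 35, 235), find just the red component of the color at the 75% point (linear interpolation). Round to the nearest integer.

180

R = 84 + 0.75 × (212 − 84) = 180 → 180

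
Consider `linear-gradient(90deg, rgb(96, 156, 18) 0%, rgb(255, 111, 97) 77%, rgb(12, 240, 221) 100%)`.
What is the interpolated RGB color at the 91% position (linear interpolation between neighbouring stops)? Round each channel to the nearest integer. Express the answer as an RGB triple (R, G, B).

(107, 190, 172)

91% lies between the 77% and 100% stops, so the local fraction is t = (91 − 77)/(100 − 77) = 14/23 ≈ 0.6087.
R = 255 + 0.6087 × (12 − 255) = 107.086 → 107
G = 111 + 0.6087 × (240 − 111) = 189.522 → 190
B = 97 + 0.6087 × (221 − 97) = 172.479 → 172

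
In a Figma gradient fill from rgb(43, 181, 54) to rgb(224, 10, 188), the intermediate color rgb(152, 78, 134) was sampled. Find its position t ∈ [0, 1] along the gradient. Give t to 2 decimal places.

0.60

Invert the lerp on the R channel (largest span, 181): t = (152 − 43) / (224 − 43) = 109/181 = 0.60221.
Check on G: (78 − 181)/(10 − 181) = 0.6023 ✓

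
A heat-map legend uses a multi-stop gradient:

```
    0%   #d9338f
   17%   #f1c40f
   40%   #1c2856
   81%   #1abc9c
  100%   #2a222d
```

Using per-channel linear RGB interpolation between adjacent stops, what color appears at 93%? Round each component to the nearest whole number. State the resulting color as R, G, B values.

(36, 91, 86)

93% lies between the 81% and 100% stops, so the local fraction is t = (93 − 81)/(100 − 81) = 12/19 ≈ 0.6316.
#1abc9c → (26, 188, 156); #2a222d → (42, 34, 45).
R = 26 + 0.6316 × (42 − 26) = 36.106 → 36
G = 188 + 0.6316 × (34 − 188) = 90.734 → 91
B = 156 + 0.6316 × (45 − 156) = 85.892 → 86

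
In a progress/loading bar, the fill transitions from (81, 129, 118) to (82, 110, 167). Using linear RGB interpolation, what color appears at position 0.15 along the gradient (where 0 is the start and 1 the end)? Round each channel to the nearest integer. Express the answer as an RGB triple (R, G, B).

R = 81 + 0.15 × (82 − 81) = 81 + 0.15 × 1 = 81.15 → 81
G = 129 + 0.15 × (110 − 129) = 129 + 0.15 × -19 = 126.15 → 126
B = 118 + 0.15 × (167 − 118) = 118 + 0.15 × 49 = 125.35 → 125

(81, 126, 125)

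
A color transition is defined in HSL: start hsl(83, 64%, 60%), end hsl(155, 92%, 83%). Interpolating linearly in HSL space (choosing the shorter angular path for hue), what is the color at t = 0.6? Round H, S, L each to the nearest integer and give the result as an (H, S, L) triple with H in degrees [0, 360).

Hue arc: Δh = 155 − 83 = 72° (|Δh| ≤ 180, already the shorter path).
H = 83 + 0.6 × (72) = 126.2 → 126°
S = 64 + 0.6 × (92 − 64) = 80.8 → 81%
L = 60 + 0.6 × (83 − 60) = 73.8 → 74%

(126, 81, 74)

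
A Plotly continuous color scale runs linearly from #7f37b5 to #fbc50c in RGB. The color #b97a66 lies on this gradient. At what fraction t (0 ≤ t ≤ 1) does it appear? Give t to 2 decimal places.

Invert the lerp on the B channel (largest span, 169): t = (102 − 181) / (12 − 181) = -79/-169 = 0.46746.
Check on R: (185 − 127)/(251 − 127) = 0.4677 ✓

0.47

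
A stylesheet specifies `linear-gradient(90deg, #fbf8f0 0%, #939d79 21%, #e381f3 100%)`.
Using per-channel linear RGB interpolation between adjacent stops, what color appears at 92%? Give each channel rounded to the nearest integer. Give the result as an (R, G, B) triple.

92% lies between the 21% and 100% stops, so the local fraction is t = (92 − 21)/(100 − 21) = 71/79 ≈ 0.8987.
#939d79 → (147, 157, 121); #e381f3 → (227, 129, 243).
R = 147 + 0.8987 × (227 − 147) = 218.896 → 219
G = 157 + 0.8987 × (129 − 157) = 131.836 → 132
B = 121 + 0.8987 × (243 − 121) = 230.641 → 231

(219, 132, 231)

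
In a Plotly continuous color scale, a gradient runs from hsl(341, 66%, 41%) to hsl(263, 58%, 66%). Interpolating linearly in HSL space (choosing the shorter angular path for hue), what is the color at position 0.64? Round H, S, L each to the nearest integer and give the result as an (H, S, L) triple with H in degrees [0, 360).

(291, 61, 57)

Hue arc: Δh = 263 − 341 = -78° (|Δh| ≤ 180, already the shorter path).
H = 341 + 0.64 × (-78) = 291.08 → 291°
S = 66 + 0.64 × (58 − 66) = 60.88 → 61%
L = 41 + 0.64 × (66 − 41) = 57 → 57%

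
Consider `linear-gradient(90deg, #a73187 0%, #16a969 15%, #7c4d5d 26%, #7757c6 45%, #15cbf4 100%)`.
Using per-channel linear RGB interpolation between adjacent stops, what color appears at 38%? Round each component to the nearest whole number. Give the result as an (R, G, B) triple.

(121, 83, 159)

38% lies between the 26% and 45% stops, so the local fraction is t = (38 − 26)/(45 − 26) = 12/19 ≈ 0.6316.
#7c4d5d → (124, 77, 93); #7757c6 → (119, 87, 198).
R = 124 + 0.6316 × (119 − 124) = 120.842 → 121
G = 77 + 0.6316 × (87 − 77) = 83.316 → 83
B = 93 + 0.6316 × (198 − 93) = 159.318 → 159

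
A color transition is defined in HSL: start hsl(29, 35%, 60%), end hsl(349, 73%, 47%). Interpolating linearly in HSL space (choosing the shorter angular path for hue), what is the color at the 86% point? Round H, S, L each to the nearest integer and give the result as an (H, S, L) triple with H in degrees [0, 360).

Hue: 349 − 29 = 320°, but |320| > 180 so the shorter arc goes the other way: Δh = 320 − 360 = -40°.
H = 29 + 0.86 × (-40) = -5.4 → -5 → -5 mod 360 = 355°
S = 35 + 0.86 × (73 − 35) = 67.68 → 68%
L = 60 + 0.86 × (47 − 60) = 48.82 → 49%

(355, 68, 49)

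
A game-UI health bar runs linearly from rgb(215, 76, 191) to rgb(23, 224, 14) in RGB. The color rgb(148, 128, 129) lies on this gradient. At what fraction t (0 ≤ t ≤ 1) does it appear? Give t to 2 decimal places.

0.35

Invert the lerp on the R channel (largest span, 192): t = (148 − 215) / (23 − 215) = -67/-192 = 0.34896.
Check on G: (128 − 76)/(224 − 76) = 0.3514 ✓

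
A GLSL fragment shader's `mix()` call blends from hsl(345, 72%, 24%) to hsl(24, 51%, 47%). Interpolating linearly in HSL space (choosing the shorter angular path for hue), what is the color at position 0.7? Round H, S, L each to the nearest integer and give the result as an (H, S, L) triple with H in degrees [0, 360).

(12, 57, 40)

Hue: 24 − 345 = -321°, but |-321| > 180 so the shorter arc goes the other way: Δh = -321 + 360 = 39°.
H = 345 + 0.7 × (39) = 372.3 → 372 → 372 mod 360 = 12°
S = 72 + 0.7 × (51 − 72) = 57.3 → 57%
L = 24 + 0.7 × (47 − 24) = 40.1 → 40%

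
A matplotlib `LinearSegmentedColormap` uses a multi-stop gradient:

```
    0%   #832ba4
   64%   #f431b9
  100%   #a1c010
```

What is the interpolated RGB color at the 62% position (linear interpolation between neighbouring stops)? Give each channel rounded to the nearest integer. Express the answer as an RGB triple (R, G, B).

(240, 49, 184)

62% lies between the 0% and 64% stops, so the local fraction is t = (62 − 0)/(64 − 0) = 62/64 ≈ 0.9688.
#832ba4 → (131, 43, 164); #f431b9 → (244, 49, 185).
R = 131 + 0.9688 × (244 − 131) = 240.474 → 240
G = 43 + 0.9688 × (49 − 43) = 48.813 → 49
B = 164 + 0.9688 × (185 − 164) = 184.345 → 184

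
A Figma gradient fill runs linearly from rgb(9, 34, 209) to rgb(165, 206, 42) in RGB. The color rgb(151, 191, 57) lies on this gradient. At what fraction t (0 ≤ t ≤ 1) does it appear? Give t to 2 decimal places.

Invert the lerp on the G channel (largest span, 172): t = (191 − 34) / (206 − 34) = 157/172 = 0.91279.
Check on R: (151 − 9)/(165 − 9) = 0.9103 ✓

0.91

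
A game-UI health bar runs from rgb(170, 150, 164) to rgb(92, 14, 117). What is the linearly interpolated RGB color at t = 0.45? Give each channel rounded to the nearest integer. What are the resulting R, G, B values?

R = 170 + 0.45 × (92 − 170) = 170 + 0.45 × -78 = 134.9 → 135
G = 150 + 0.45 × (14 − 150) = 150 + 0.45 × -136 = 88.8 → 89
B = 164 + 0.45 × (117 − 164) = 164 + 0.45 × -47 = 142.85 → 143
So the blended color is (135, 89, 143), about #87598f.

(135, 89, 143)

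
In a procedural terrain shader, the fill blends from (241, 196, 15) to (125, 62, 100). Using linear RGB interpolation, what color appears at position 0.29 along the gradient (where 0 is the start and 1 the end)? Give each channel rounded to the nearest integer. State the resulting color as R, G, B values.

(207, 157, 40)

R = 241 + 0.29 × (125 − 241) = 241 + 0.29 × -116 = 207.36 → 207
G = 196 + 0.29 × (62 − 196) = 196 + 0.29 × -134 = 157.14 → 157
B = 15 + 0.29 × (100 − 15) = 15 + 0.29 × 85 = 39.65 → 40
So the blended color is (207, 157, 40), about #cf9d28.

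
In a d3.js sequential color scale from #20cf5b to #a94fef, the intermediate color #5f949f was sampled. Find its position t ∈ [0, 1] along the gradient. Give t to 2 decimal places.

0.46

Invert the lerp on the B channel (largest span, 148): t = (159 − 91) / (239 − 91) = 68/148 = 0.45946.
Check on R: (95 − 32)/(169 − 32) = 0.4599 ✓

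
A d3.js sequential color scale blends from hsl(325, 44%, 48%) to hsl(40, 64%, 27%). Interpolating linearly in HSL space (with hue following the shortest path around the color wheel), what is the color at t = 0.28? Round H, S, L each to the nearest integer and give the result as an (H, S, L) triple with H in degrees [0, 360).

(346, 50, 42)

Hue: 40 − 325 = -285°, but |-285| > 180 so the shorter arc goes the other way: Δh = -285 + 360 = 75°.
H = 325 + 0.28 × (75) = 346 → 346°
S = 44 + 0.28 × (64 − 44) = 49.6 → 50%
L = 48 + 0.28 × (27 − 48) = 42.12 → 42%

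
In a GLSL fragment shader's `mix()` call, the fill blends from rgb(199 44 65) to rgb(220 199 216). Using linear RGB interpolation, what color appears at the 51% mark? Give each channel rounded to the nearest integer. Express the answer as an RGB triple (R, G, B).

51% corresponds to t = 0.51.
R = 199 + 0.51 × (220 − 199) = 199 + 0.51 × 21 = 209.71 → 210
G = 44 + 0.51 × (199 − 44) = 44 + 0.51 × 155 = 123.05 → 123
B = 65 + 0.51 × (216 − 65) = 65 + 0.51 × 151 = 142.01 → 142
So the blended color is (210, 123, 142), about #d27b8e.

(210, 123, 142)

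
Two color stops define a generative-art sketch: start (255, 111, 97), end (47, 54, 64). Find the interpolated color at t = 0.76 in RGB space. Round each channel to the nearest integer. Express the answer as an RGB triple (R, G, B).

(97, 68, 72)

R = 255 + 0.76 × (47 − 255) = 255 + 0.76 × -208 = 96.92 → 97
G = 111 + 0.76 × (54 − 111) = 111 + 0.76 × -57 = 67.68 → 68
B = 97 + 0.76 × (64 − 97) = 97 + 0.76 × -33 = 71.92 → 72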